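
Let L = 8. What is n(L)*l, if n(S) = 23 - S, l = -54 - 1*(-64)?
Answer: 150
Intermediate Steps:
l = 10 (l = -54 + 64 = 10)
n(L)*l = (23 - 1*8)*10 = (23 - 8)*10 = 15*10 = 150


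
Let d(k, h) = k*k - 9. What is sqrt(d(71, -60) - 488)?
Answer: 8*sqrt(71) ≈ 67.409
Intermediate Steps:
d(k, h) = -9 + k**2 (d(k, h) = k**2 - 9 = -9 + k**2)
sqrt(d(71, -60) - 488) = sqrt((-9 + 71**2) - 488) = sqrt((-9 + 5041) - 488) = sqrt(5032 - 488) = sqrt(4544) = 8*sqrt(71)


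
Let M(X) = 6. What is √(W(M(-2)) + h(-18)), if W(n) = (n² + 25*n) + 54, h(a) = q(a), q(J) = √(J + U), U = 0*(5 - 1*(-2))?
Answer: √(240 + 3*I*√2) ≈ 15.493 + 0.1369*I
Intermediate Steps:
U = 0 (U = 0*(5 + 2) = 0*7 = 0)
q(J) = √J (q(J) = √(J + 0) = √J)
h(a) = √a
W(n) = 54 + n² + 25*n
√(W(M(-2)) + h(-18)) = √((54 + 6² + 25*6) + √(-18)) = √((54 + 36 + 150) + 3*I*√2) = √(240 + 3*I*√2)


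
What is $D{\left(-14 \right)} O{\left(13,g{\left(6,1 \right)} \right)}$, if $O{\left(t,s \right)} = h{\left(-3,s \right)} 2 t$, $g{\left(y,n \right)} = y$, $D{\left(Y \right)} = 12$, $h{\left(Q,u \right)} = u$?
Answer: $1872$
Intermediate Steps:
$O{\left(t,s \right)} = 2 s t$ ($O{\left(t,s \right)} = s 2 t = 2 s t$)
$D{\left(-14 \right)} O{\left(13,g{\left(6,1 \right)} \right)} = 12 \cdot 2 \cdot 6 \cdot 13 = 12 \cdot 156 = 1872$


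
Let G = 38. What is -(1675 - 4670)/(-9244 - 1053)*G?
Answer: -113810/10297 ≈ -11.053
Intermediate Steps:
-(1675 - 4670)/(-9244 - 1053)*G = -(1675 - 4670)/(-9244 - 1053)*38 = -(-2995/(-10297))*38 = -(-2995*(-1/10297))*38 = -2995*38/10297 = -1*113810/10297 = -113810/10297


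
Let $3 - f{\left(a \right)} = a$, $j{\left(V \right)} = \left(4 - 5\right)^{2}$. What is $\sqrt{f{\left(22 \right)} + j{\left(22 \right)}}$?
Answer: $3 i \sqrt{2} \approx 4.2426 i$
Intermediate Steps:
$j{\left(V \right)} = 1$ ($j{\left(V \right)} = \left(-1\right)^{2} = 1$)
$f{\left(a \right)} = 3 - a$
$\sqrt{f{\left(22 \right)} + j{\left(22 \right)}} = \sqrt{\left(3 - 22\right) + 1} = \sqrt{-19 + 1} = \sqrt{-18} = 3 i \sqrt{2}$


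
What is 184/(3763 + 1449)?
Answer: 46/1303 ≈ 0.035303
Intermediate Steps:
184/(3763 + 1449) = 184/5212 = 184*(1/5212) = 46/1303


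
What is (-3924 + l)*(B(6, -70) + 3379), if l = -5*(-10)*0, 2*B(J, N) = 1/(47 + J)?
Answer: -702739350/53 ≈ -1.3259e+7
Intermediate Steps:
B(J, N) = 1/(2*(47 + J))
l = 0 (l = 50*0 = 0)
(-3924 + l)*(B(6, -70) + 3379) = (-3924 + 0)*(1/(2*(47 + 6)) + 3379) = -3924*((½)/53 + 3379) = -3924*((½)*(1/53) + 3379) = -3924*(1/106 + 3379) = -3924*358175/106 = -702739350/53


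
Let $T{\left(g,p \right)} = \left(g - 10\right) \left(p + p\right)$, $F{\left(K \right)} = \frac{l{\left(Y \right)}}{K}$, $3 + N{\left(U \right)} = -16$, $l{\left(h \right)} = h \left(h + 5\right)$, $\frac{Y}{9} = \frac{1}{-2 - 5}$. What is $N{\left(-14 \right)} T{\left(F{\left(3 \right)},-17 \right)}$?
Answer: $- \frac{366928}{49} \approx -7488.3$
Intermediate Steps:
$Y = - \frac{9}{7}$ ($Y = \frac{9}{-2 - 5} = \frac{9}{-7} = 9 \left(- \frac{1}{7}\right) = - \frac{9}{7} \approx -1.2857$)
$l{\left(h \right)} = h \left(5 + h\right)$
$N{\left(U \right)} = -19$ ($N{\left(U \right)} = -3 - 16 = -19$)
$F{\left(K \right)} = - \frac{234}{49 K}$ ($F{\left(K \right)} = \frac{\left(- \frac{9}{7}\right) \left(5 - \frac{9}{7}\right)}{K} = \frac{\left(- \frac{9}{7}\right) \frac{26}{7}}{K} = - \frac{234}{49 K}$)
$T{\left(g,p \right)} = 2 p \left(-10 + g\right)$ ($T{\left(g,p \right)} = \left(-10 + g\right) 2 p = 2 p \left(-10 + g\right)$)
$N{\left(-14 \right)} T{\left(F{\left(3 \right)},-17 \right)} = - 19 \cdot 2 \left(-17\right) \left(-10 - \frac{234}{49 \cdot 3}\right) = - 19 \cdot 2 \left(-17\right) \left(-10 - \frac{78}{49}\right) = - 19 \cdot 2 \left(-17\right) \left(- \frac{568}{49}\right) = \left(-19\right) \frac{19312}{49} = - \frac{366928}{49}$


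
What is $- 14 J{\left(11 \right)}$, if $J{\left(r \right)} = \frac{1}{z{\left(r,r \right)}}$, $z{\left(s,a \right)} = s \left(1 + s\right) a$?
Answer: $- \frac{7}{726} \approx -0.0096419$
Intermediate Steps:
$z{\left(s,a \right)} = a s \left(1 + s\right)$
$J{\left(r \right)} = \frac{1}{r^{2} \left(1 + r\right)}$ ($J{\left(r \right)} = \frac{1}{r r \left(1 + r\right)} = \frac{1}{r^{2} \left(1 + r\right)}$)
$- 14 J{\left(11 \right)} = - 14 \frac{1}{121 \left(1 + 11\right)} = - 14 \frac{1}{121 \cdot 12} = - 14 \cdot \frac{1}{121} \cdot \frac{1}{12} = \left(-14\right) \frac{1}{1452} = - \frac{7}{726}$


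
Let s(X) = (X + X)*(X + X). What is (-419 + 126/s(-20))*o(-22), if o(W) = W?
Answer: 3686507/400 ≈ 9216.3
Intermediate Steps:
s(X) = 4*X**2 (s(X) = (2*X)*(2*X) = 4*X**2)
(-419 + 126/s(-20))*o(-22) = (-419 + 126/((4*(-20)**2)))*(-22) = (-419 + 126/((4*400)))*(-22) = (-419 + 126/1600)*(-22) = (-419 + 126*(1/1600))*(-22) = (-419 + 63/800)*(-22) = -335137/800*(-22) = 3686507/400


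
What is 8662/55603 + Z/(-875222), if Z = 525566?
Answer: -10820936667/24332484433 ≈ -0.44471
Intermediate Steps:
8662/55603 + Z/(-875222) = 8662/55603 + 525566/(-875222) = 8662*(1/55603) + 525566*(-1/875222) = 8662/55603 - 262783/437611 = -10820936667/24332484433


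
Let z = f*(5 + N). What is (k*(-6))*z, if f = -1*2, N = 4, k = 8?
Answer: 864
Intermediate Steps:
f = -2
z = -18 (z = -2*(5 + 4) = -2*9 = -18)
(k*(-6))*z = (8*(-6))*(-18) = -48*(-18) = 864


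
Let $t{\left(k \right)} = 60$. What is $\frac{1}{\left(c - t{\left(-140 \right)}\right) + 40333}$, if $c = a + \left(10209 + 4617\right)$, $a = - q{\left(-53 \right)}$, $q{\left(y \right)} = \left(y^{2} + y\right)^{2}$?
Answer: $- \frac{1}{7540437} \approx -1.3262 \cdot 10^{-7}$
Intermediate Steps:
$q{\left(y \right)} = \left(y + y^{2}\right)^{2}$
$a = -7595536$ ($a = - \left(-53\right)^{2} \left(1 - 53\right)^{2} = - 2809 \left(-52\right)^{2} = - 2809 \cdot 2704 = \left(-1\right) 7595536 = -7595536$)
$c = -7580710$ ($c = -7595536 + \left(10209 + 4617\right) = -7595536 + 14826 = -7580710$)
$\frac{1}{\left(c - t{\left(-140 \right)}\right) + 40333} = \frac{1}{\left(-7580710 - 60\right) + 40333} = \frac{1}{-7580770 + 40333} = \frac{1}{-7540437} = - \frac{1}{7540437}$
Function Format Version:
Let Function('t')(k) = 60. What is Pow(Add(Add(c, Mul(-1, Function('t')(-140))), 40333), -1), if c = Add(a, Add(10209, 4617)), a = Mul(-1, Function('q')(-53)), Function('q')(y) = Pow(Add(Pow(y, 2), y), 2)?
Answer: Rational(-1, 7540437) ≈ -1.3262e-7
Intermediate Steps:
Function('q')(y) = Pow(Add(y, Pow(y, 2)), 2)
a = -7595536 (a = Mul(-1, Mul(Pow(-53, 2), Pow(Add(1, -53), 2))) = Mul(-1, Mul(2809, Pow(-52, 2))) = Mul(-1, Mul(2809, 2704)) = Mul(-1, 7595536) = -7595536)
c = -7580710 (c = Add(-7595536, Add(10209, 4617)) = Add(-7595536, 14826) = -7580710)
Pow(Add(Add(c, Mul(-1, Function('t')(-140))), 40333), -1) = Pow(Add(Add(-7580710, Mul(-1, 60)), 40333), -1) = Pow(Add(Add(-7580710, -60), 40333), -1) = Pow(Add(-7580770, 40333), -1) = Pow(-7540437, -1) = Rational(-1, 7540437)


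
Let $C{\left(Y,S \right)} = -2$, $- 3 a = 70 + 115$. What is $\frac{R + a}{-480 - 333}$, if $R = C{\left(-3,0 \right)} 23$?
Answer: $\frac{323}{2439} \approx 0.13243$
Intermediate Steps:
$a = - \frac{185}{3}$ ($a = - \frac{70 + 115}{3} = \left(- \frac{1}{3}\right) 185 = - \frac{185}{3} \approx -61.667$)
$R = -46$ ($R = \left(-2\right) 23 = -46$)
$\frac{R + a}{-480 - 333} = \frac{-46 - \frac{185}{3}}{-480 - 333} = - \frac{323}{3 \left(-813\right)} = \left(- \frac{323}{3}\right) \left(- \frac{1}{813}\right) = \frac{323}{2439}$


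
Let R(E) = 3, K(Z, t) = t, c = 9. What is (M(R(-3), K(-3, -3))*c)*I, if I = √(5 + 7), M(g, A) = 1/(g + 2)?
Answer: 18*√3/5 ≈ 6.2354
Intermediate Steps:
M(g, A) = 1/(2 + g)
I = 2*√3 (I = √12 = 2*√3 ≈ 3.4641)
(M(R(-3), K(-3, -3))*c)*I = (9/(2 + 3))*(2*√3) = (9/5)*(2*√3) = ((⅕)*9)*(2*√3) = 9*(2*√3)/5 = 18*√3/5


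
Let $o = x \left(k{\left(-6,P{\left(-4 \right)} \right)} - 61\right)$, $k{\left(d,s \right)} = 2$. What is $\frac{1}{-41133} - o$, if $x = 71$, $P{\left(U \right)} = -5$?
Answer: $\frac{172306136}{41133} \approx 4189.0$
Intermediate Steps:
$o = -4189$ ($o = 71 \left(2 - 61\right) = 71 \left(-59\right) = -4189$)
$\frac{1}{-41133} - o = \frac{1}{-41133} - -4189 = - \frac{1}{41133} + 4189 = \frac{172306136}{41133}$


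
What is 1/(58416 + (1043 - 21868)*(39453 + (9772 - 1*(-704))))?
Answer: -1/1039713009 ≈ -9.6180e-10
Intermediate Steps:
1/(58416 + (1043 - 21868)*(39453 + (9772 - 1*(-704)))) = 1/(58416 - 20825*(39453 + (9772 + 704))) = 1/(58416 - 20825*(39453 + 10476)) = 1/(58416 - 20825*49929) = 1/(58416 - 1039771425) = 1/(-1039713009) = -1/1039713009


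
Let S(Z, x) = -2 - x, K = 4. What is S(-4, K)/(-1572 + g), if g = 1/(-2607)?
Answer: 15642/4098205 ≈ 0.0038168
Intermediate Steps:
g = -1/2607 ≈ -0.00038358
S(-4, K)/(-1572 + g) = (-2 - 1*4)/(-1572 - 1/2607) = (-2 - 4)/(-4098205/2607) = -6*(-2607/4098205) = 15642/4098205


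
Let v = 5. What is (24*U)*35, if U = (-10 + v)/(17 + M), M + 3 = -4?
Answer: -420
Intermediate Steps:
M = -7 (M = -3 - 4 = -7)
U = -1/2 (U = (-10 + 5)/(17 - 7) = -5/10 = -5*1/10 = -1/2 ≈ -0.50000)
(24*U)*35 = (24*(-1/2))*35 = -12*35 = -420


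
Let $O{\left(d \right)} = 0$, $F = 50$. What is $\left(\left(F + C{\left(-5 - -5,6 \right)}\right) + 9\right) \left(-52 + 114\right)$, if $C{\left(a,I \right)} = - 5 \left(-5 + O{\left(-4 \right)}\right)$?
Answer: $5208$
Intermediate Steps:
$C{\left(a,I \right)} = 25$ ($C{\left(a,I \right)} = - 5 \left(-5 + 0\right) = \left(-5\right) \left(-5\right) = 25$)
$\left(\left(F + C{\left(-5 - -5,6 \right)}\right) + 9\right) \left(-52 + 114\right) = \left(\left(50 + 25\right) + 9\right) \left(-52 + 114\right) = \left(75 + 9\right) 62 = 84 \cdot 62 = 5208$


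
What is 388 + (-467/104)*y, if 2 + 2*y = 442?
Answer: -15597/26 ≈ -599.88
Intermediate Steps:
y = 220 (y = -1 + (½)*442 = -1 + 221 = 220)
388 + (-467/104)*y = 388 - 467/104*220 = 388 - 25685/26 = -15597/26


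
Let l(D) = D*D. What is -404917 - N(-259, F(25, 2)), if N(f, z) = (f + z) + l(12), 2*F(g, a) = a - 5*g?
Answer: -809481/2 ≈ -4.0474e+5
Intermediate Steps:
l(D) = D²
F(g, a) = a/2 - 5*g/2 (F(g, a) = (a - 5*g)/2 = a/2 - 5*g/2)
N(f, z) = 144 + f + z (N(f, z) = (f + z) + 12² = (f + z) + 144 = 144 + f + z)
-404917 - N(-259, F(25, 2)) = -404917 - (144 - 259 + ((½)*2 - 5/2*25)) = -404917 - (144 - 259 + (1 - 125/2)) = -404917 - (144 - 259 - 123/2) = -404917 - 1*(-353/2) = -404917 + 353/2 = -809481/2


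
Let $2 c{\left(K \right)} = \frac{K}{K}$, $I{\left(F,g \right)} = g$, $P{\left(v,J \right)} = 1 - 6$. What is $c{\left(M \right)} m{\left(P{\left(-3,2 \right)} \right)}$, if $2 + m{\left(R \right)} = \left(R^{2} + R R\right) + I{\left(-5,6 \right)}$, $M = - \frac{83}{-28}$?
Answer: $27$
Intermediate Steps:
$P{\left(v,J \right)} = -5$ ($P{\left(v,J \right)} = 1 - 6 = -5$)
$M = \frac{83}{28}$ ($M = \left(-83\right) \left(- \frac{1}{28}\right) = \frac{83}{28} \approx 2.9643$)
$m{\left(R \right)} = 4 + 2 R^{2}$ ($m{\left(R \right)} = -2 + \left(\left(R^{2} + R R\right) + 6\right) = -2 + \left(\left(R^{2} + R^{2}\right) + 6\right) = -2 + \left(2 R^{2} + 6\right) = -2 + \left(6 + 2 R^{2}\right) = 4 + 2 R^{2}$)
$c{\left(K \right)} = \frac{1}{2}$ ($c{\left(K \right)} = \frac{K \frac{1}{K}}{2} = \frac{1}{2} \cdot 1 = \frac{1}{2}$)
$c{\left(M \right)} m{\left(P{\left(-3,2 \right)} \right)} = \frac{4 + 2 \left(-5\right)^{2}}{2} = \frac{4 + 2 \cdot 25}{2} = \frac{4 + 50}{2} = \frac{1}{2} \cdot 54 = 27$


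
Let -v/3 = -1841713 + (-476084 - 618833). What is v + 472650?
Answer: 9282540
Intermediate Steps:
v = 8809890 (v = -3*(-1841713 + (-476084 - 618833)) = -3*(-1841713 - 1094917) = -3*(-2936630) = 8809890)
v + 472650 = 8809890 + 472650 = 9282540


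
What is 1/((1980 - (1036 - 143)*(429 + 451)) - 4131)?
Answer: -1/787991 ≈ -1.2691e-6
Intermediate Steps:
1/((1980 - (1036 - 143)*(429 + 451)) - 4131) = 1/((1980 - 893*880) - 4131) = 1/((1980 - 1*785840) - 4131) = 1/((1980 - 785840) - 4131) = 1/(-783860 - 4131) = 1/(-787991) = -1/787991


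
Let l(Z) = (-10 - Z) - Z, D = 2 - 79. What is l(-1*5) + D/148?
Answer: -77/148 ≈ -0.52027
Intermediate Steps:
D = -77
l(Z) = -10 - 2*Z
l(-1*5) + D/148 = (-10 - (-2)*5) - 77/148 = (-10 - 2*(-5)) - 77*1/148 = (-10 + 10) - 77/148 = 0 - 77/148 = -77/148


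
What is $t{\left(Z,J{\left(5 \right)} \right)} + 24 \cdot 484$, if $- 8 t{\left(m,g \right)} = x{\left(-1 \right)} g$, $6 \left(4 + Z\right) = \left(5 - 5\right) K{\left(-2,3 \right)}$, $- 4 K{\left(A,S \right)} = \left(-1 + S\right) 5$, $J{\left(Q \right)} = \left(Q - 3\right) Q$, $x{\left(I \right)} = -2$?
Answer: $\frac{23237}{2} \approx 11619.0$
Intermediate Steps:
$J{\left(Q \right)} = Q \left(-3 + Q\right)$ ($J{\left(Q \right)} = \left(-3 + Q\right) Q = Q \left(-3 + Q\right)$)
$K{\left(A,S \right)} = \frac{5}{4} - \frac{5 S}{4}$ ($K{\left(A,S \right)} = - \frac{\left(-1 + S\right) 5}{4} = - \frac{-5 + 5 S}{4} = \frac{5}{4} - \frac{5 S}{4}$)
$Z = -4$ ($Z = -4 + \frac{\left(5 - 5\right) \left(\frac{5}{4} - \frac{15}{4}\right)}{6} = -4 + \frac{0 \left(\frac{5}{4} - \frac{15}{4}\right)}{6} = -4 + \frac{0 \left(- \frac{5}{2}\right)}{6} = -4 + \frac{1}{6} \cdot 0 = -4 + 0 = -4$)
$t{\left(m,g \right)} = \frac{g}{4}$ ($t{\left(m,g \right)} = - \frac{\left(-2\right) g}{8} = \frac{g}{4}$)
$t{\left(Z,J{\left(5 \right)} \right)} + 24 \cdot 484 = \frac{5 \left(-3 + 5\right)}{4} + 24 \cdot 484 = \frac{5 \cdot 2}{4} + 11616 = \frac{1}{4} \cdot 10 + 11616 = \frac{5}{2} + 11616 = \frac{23237}{2}$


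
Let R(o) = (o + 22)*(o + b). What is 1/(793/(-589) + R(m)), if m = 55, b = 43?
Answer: 589/4443801 ≈ 0.00013254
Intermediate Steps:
R(o) = (22 + o)*(43 + o) (R(o) = (o + 22)*(o + 43) = (22 + o)*(43 + o))
1/(793/(-589) + R(m)) = 1/(793/(-589) + (946 + 55² + 65*55)) = 1/(793*(-1/589) + (946 + 3025 + 3575)) = 1/(-793/589 + 7546) = 1/(4443801/589) = 589/4443801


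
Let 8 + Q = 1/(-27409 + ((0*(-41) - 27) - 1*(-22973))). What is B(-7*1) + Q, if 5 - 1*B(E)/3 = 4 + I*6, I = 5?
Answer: -423986/4463 ≈ -95.000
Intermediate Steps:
B(E) = -87 (B(E) = 15 - 3*(4 + 5*6) = 15 - 3*(4 + 30) = 15 - 3*34 = 15 - 102 = -87)
Q = -35705/4463 (Q = -8 + 1/(-27409 + ((0*(-41) - 27) - 1*(-22973))) = -8 + 1/(-27409 + ((0 - 27) + 22973)) = -8 + 1/(-27409 + (-27 + 22973)) = -8 + 1/(-27409 + 22946) = -8 + 1/(-4463) = -8 - 1/4463 = -35705/4463 ≈ -8.0002)
B(-7*1) + Q = -87 - 35705/4463 = -423986/4463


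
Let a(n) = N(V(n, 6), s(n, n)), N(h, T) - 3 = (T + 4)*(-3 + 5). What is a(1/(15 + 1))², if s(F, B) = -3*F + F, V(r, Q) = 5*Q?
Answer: 1849/16 ≈ 115.56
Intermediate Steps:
s(F, B) = -2*F
N(h, T) = 11 + 2*T (N(h, T) = 3 + (T + 4)*(-3 + 5) = 3 + (4 + T)*2 = 3 + (8 + 2*T) = 11 + 2*T)
a(n) = 11 - 4*n (a(n) = 11 + 2*(-2*n) = 11 - 4*n)
a(1/(15 + 1))² = (11 - 4/(15 + 1))² = (11 - 4/16)² = (11 - 4*1/16)² = (11 - ¼)² = (43/4)² = 1849/16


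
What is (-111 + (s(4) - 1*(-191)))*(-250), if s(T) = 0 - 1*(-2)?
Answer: -20500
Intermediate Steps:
s(T) = 2 (s(T) = 0 + 2 = 2)
(-111 + (s(4) - 1*(-191)))*(-250) = (-111 + (2 - 1*(-191)))*(-250) = (-111 + (2 + 191))*(-250) = (-111 + 193)*(-250) = 82*(-250) = -20500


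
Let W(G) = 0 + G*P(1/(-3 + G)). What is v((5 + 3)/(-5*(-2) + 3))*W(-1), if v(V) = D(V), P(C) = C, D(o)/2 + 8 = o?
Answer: -48/13 ≈ -3.6923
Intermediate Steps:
D(o) = -16 + 2*o
v(V) = -16 + 2*V
W(G) = G/(-3 + G) (W(G) = 0 + G/(-3 + G) = G/(-3 + G))
v((5 + 3)/(-5*(-2) + 3))*W(-1) = (-16 + 2*((5 + 3)/(-5*(-2) + 3)))*(-1/(-3 - 1)) = (-16 + 2*(8/(10 + 3)))*(-1/(-4)) = (-16 + 2*(8/13))*(-1*(-1/4)) = (-16 + 2*(8*(1/13)))*(1/4) = (-16 + 2*(8/13))*(1/4) = (-16 + 16/13)*(1/4) = -192/13*1/4 = -48/13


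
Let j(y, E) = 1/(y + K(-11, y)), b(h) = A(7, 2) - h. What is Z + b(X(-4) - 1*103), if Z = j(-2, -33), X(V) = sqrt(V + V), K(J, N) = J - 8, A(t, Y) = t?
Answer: 2309/21 - 2*I*sqrt(2) ≈ 109.95 - 2.8284*I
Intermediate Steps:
K(J, N) = -8 + J
X(V) = sqrt(2)*sqrt(V) (X(V) = sqrt(2*V) = sqrt(2)*sqrt(V))
b(h) = 7 - h
j(y, E) = 1/(-19 + y) (j(y, E) = 1/(y + (-8 - 11)) = 1/(y - 19) = 1/(-19 + y))
Z = -1/21 (Z = 1/(-19 - 2) = 1/(-21) = -1/21 ≈ -0.047619)
Z + b(X(-4) - 1*103) = -1/21 + (7 - (sqrt(2)*sqrt(-4) - 1*103)) = -1/21 + (7 - (sqrt(2)*(2*I) - 103)) = -1/21 + (7 - (2*I*sqrt(2) - 103)) = -1/21 + (7 - (-103 + 2*I*sqrt(2))) = -1/21 + (7 + (103 - 2*I*sqrt(2))) = -1/21 + (110 - 2*I*sqrt(2)) = 2309/21 - 2*I*sqrt(2)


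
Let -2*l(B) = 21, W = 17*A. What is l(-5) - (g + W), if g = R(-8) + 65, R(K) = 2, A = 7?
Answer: -393/2 ≈ -196.50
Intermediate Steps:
W = 119 (W = 17*7 = 119)
l(B) = -21/2 (l(B) = -½*21 = -21/2)
g = 67 (g = 2 + 65 = 67)
l(-5) - (g + W) = -21/2 - (67 + 119) = -21/2 - 1*186 = -21/2 - 186 = -393/2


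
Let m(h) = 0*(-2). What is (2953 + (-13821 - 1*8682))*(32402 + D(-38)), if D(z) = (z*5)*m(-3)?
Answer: -633459100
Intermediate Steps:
m(h) = 0
D(z) = 0 (D(z) = (z*5)*0 = (5*z)*0 = 0)
(2953 + (-13821 - 1*8682))*(32402 + D(-38)) = (2953 + (-13821 - 1*8682))*(32402 + 0) = (2953 + (-13821 - 8682))*32402 = (2953 - 22503)*32402 = -19550*32402 = -633459100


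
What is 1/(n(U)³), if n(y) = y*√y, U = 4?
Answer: 1/512 ≈ 0.0019531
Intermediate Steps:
n(y) = y^(3/2)
1/(n(U)³) = 1/((4^(3/2))³) = 1/(8³) = 1/512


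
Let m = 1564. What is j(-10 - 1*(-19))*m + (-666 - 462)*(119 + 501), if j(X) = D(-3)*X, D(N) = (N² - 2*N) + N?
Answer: -530448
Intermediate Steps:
D(N) = N² - N
j(X) = 12*X (j(X) = (-3*(-1 - 3))*X = (-3*(-4))*X = 12*X)
j(-10 - 1*(-19))*m + (-666 - 462)*(119 + 501) = (12*(-10 - 1*(-19)))*1564 + (-666 - 462)*(119 + 501) = (12*(-10 + 19))*1564 - 1128*620 = (12*9)*1564 - 699360 = 108*1564 - 699360 = 168912 - 699360 = -530448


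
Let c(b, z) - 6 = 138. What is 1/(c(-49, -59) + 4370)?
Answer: 1/4514 ≈ 0.00022153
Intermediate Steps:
c(b, z) = 144 (c(b, z) = 6 + 138 = 144)
1/(c(-49, -59) + 4370) = 1/(144 + 4370) = 1/4514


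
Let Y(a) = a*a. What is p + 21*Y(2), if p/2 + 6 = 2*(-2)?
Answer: 64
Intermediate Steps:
Y(a) = a²
p = -20 (p = -12 + 2*(2*(-2)) = -12 + 2*(-4) = -12 - 8 = -20)
p + 21*Y(2) = -20 + 21*2² = -20 + 21*4 = -20 + 84 = 64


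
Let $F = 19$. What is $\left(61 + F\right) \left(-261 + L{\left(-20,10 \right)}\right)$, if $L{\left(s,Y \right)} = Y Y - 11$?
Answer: $-13760$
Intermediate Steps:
$L{\left(s,Y \right)} = -11 + Y^{2}$ ($L{\left(s,Y \right)} = Y^{2} - 11 = -11 + Y^{2}$)
$\left(61 + F\right) \left(-261 + L{\left(-20,10 \right)}\right) = \left(61 + 19\right) \left(-261 - \left(11 - 10^{2}\right)\right) = 80 \left(-261 + \left(-11 + 100\right)\right) = 80 \left(-261 + 89\right) = 80 \left(-172\right) = -13760$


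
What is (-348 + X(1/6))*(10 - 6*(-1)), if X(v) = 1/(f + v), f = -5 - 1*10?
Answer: -495648/89 ≈ -5569.1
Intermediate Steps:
f = -15 (f = -5 - 10 = -15)
X(v) = 1/(-15 + v)
(-348 + X(1/6))*(10 - 6*(-1)) = (-348 + 1/(-15 + 1/6))*(10 - 6*(-1)) = (-348 + 1/(-15 + ⅙))*(10 + 6) = (-348 + 1/(-89/6))*16 = (-348 - 6/89)*16 = -30978/89*16 = -495648/89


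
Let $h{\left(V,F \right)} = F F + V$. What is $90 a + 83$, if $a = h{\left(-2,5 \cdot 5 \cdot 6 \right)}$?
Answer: $2024903$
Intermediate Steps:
$h{\left(V,F \right)} = V + F^{2}$ ($h{\left(V,F \right)} = F^{2} + V = V + F^{2}$)
$a = 22498$ ($a = -2 + \left(5 \cdot 5 \cdot 6\right)^{2} = -2 + \left(25 \cdot 6\right)^{2} = -2 + 150^{2} = -2 + 22500 = 22498$)
$90 a + 83 = 90 \cdot 22498 + 83 = 2024820 + 83 = 2024903$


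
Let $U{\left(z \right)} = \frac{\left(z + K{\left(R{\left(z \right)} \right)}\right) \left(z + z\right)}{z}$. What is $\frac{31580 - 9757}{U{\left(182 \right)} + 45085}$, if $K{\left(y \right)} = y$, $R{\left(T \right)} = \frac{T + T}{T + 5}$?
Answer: $\frac{4080901}{8499691} \approx 0.48012$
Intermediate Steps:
$R{\left(T \right)} = \frac{2 T}{5 + T}$
$U{\left(z \right)} = 2 z + \frac{4 z}{5 + z}$ ($U{\left(z \right)} = \frac{\left(z + \frac{2 z}{5 + z}\right) \left(z + z\right)}{z} = \frac{\left(z + \frac{2 z}{5 + z}\right) 2 z}{z} = \frac{2 z \left(z + \frac{2 z}{5 + z}\right)}{z} = 2 z + \frac{4 z}{5 + z}$)
$\frac{31580 - 9757}{U{\left(182 \right)} + 45085} = \frac{31580 - 9757}{2 \cdot 182 \frac{1}{5 + 182} \left(7 + 182\right) + 45085} = \frac{21823}{2 \cdot 182 \cdot \frac{1}{187} \cdot 189 + 45085} = \frac{21823}{\frac{68796}{187} + 45085} = \frac{21823}{\frac{8499691}{187}} = 21823 \cdot \frac{187}{8499691} = \frac{4080901}{8499691}$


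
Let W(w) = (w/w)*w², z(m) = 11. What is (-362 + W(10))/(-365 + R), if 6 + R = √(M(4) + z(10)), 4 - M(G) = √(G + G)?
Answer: 262/(371 - √(15 - 2*√2)) ≈ 0.71290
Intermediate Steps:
M(G) = 4 - √2*√G (M(G) = 4 - √(G + G) = 4 - √(2*G) = 4 - √2*√G)
W(w) = w² (W(w) = 1*w² = w²)
R = -6 + √(15 - 2*√2) (R = -6 + √((4 - √2*√4) + 11) = -6 + √((4 - 1*√2*2) + 11) = -6 + √((4 - 2*√2) + 11) = -6 + √(15 - 2*√2) ≈ -2.5112)
(-362 + W(10))/(-365 + R) = (-362 + 10²)/(-365 + (-6 + √(15 - 2*√2))) = (-362 + 100)/(-371 + √(15 - 2*√2)) = -262/(-371 + √(15 - 2*√2))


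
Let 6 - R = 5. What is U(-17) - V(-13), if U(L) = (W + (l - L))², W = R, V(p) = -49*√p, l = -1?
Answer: 289 + 49*I*√13 ≈ 289.0 + 176.67*I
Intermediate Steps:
R = 1 (R = 6 - 1*5 = 6 - 5 = 1)
W = 1
U(L) = L² (U(L) = (1 + (-1 - L))² = (-L)² = L²)
U(-17) - V(-13) = (-17)² - (-49)*√(-13) = 289 - (-49)*I*√13 = 289 + 49*I*√13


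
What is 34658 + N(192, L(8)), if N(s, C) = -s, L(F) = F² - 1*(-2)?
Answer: 34466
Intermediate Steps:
L(F) = 2 + F² (L(F) = F² + 2 = 2 + F²)
34658 + N(192, L(8)) = 34658 - 1*192 = 34658 - 192 = 34466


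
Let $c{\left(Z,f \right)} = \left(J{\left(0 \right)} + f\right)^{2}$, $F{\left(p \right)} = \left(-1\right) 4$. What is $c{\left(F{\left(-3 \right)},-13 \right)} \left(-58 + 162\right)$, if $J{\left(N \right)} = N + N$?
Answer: $17576$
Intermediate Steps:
$J{\left(N \right)} = 2 N$
$F{\left(p \right)} = -4$
$c{\left(Z,f \right)} = f^{2}$ ($c{\left(Z,f \right)} = \left(2 \cdot 0 + f\right)^{2} = \left(0 + f\right)^{2} = f^{2}$)
$c{\left(F{\left(-3 \right)},-13 \right)} \left(-58 + 162\right) = \left(-13\right)^{2} \left(-58 + 162\right) = 169 \cdot 104 = 17576$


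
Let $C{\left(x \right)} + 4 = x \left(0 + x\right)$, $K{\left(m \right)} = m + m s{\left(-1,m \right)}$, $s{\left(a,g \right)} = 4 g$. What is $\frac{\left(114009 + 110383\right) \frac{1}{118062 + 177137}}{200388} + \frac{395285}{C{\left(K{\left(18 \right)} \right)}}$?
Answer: $\frac{5845802404569371}{25533851348885376} \approx 0.22894$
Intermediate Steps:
$K{\left(m \right)} = m + 4 m^{2}$ ($K{\left(m \right)} = m + m 4 m = m + 4 m^{2}$)
$C{\left(x \right)} = -4 + x^{2}$ ($C{\left(x \right)} = -4 + x \left(0 + x\right) = -4 + x x = -4 + x^{2}$)
$\frac{\left(114009 + 110383\right) \frac{1}{118062 + 177137}}{200388} + \frac{395285}{C{\left(K{\left(18 \right)} \right)}} = \frac{\left(114009 + 110383\right) \frac{1}{118062 + 177137}}{200388} + \frac{395285}{-4 + \left(18 \left(1 + 4 \cdot 18\right)\right)^{2}} = \frac{224392}{295199} \cdot \frac{1}{200388} + \frac{395285}{-4 + \left(18 \left(1 + 72\right)\right)^{2}} = 224392 \cdot \frac{1}{295199} \cdot \frac{1}{200388} + \frac{395285}{-4 + \left(18 \cdot 73\right)^{2}} = \frac{224392}{295199} \cdot \frac{1}{200388} + \frac{395285}{-4 + 1314^{2}} = \frac{56098}{14788584303} + \frac{395285}{-4 + 1726596} = \frac{56098}{14788584303} + \frac{395285}{1726592} = \frac{5845802404569371}{25533851348885376}$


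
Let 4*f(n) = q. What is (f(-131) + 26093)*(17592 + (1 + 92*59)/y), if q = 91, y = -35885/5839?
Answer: 62634864557907/143540 ≈ 4.3636e+8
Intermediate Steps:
y = -35885/5839 (y = -35885*1/5839 = -35885/5839 ≈ -6.1457)
f(n) = 91/4 (f(n) = (¼)*91 = 91/4)
(f(-131) + 26093)*(17592 + (1 + 92*59)/y) = (91/4 + 26093)*(17592 + (1 + 92*59)/(-35885/5839)) = 104463*(17592 + (1 + 5428)*(-5839/35885))/4 = 104463*(17592 + 5429*(-5839/35885))/4 = 104463*(17592 - 31699931/35885)/4 = (104463/4)*(599588989/35885) = 62634864557907/143540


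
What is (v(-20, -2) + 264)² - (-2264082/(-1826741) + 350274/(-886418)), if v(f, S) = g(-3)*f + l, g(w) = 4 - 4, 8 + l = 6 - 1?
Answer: 55151988989787528/809628051869 ≈ 68120.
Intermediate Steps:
l = -3 (l = -8 + (6 - 1) = -8 + 5 = -3)
g(w) = 0
v(f, S) = -3 (v(f, S) = 0*f - 3 = 0 - 3 = -3)
(v(-20, -2) + 264)² - (-2264082/(-1826741) + 350274/(-886418)) = (-3 + 264)² - (-2264082/(-1826741) + 350274/(-886418)) = 261² - (-2264082*(-1/1826741) + 350274*(-1/886418)) = 68121 - (2264082/1826741 - 175137/443209) = 68121 - 1*683531580621/809628051869 = 68121 - 683531580621/809628051869 = 55151988989787528/809628051869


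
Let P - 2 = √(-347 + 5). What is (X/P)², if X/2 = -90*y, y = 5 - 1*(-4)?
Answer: 2624400/(2 + 3*I*√38)² ≈ -7409.6 - 1621.6*I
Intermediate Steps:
y = 9 (y = 5 + 4 = 9)
X = -1620 (X = 2*(-90*9) = 2*(-810) = -1620)
P = 2 + 3*I*√38 (P = 2 + √(-347 + 5) = 2 + √(-342) = 2 + 3*I*√38 ≈ 2.0 + 18.493*I)
(X/P)² = (-1620/(2 + 3*I*√38))² = 2624400/(2 + 3*I*√38)²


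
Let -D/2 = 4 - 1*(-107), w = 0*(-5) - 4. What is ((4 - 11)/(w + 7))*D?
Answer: 518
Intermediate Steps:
w = -4 (w = 0 - 4 = -4)
D = -222 (D = -2*(4 - 1*(-107)) = -2*(4 + 107) = -2*111 = -222)
((4 - 11)/(w + 7))*D = ((4 - 11)/(-4 + 7))*(-222) = -7/3*(-222) = 518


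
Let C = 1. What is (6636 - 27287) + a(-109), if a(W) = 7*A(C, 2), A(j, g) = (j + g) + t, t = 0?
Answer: -20630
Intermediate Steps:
A(j, g) = g + j (A(j, g) = (j + g) + 0 = (g + j) + 0 = g + j)
a(W) = 21 (a(W) = 7*(2 + 1) = 7*3 = 21)
(6636 - 27287) + a(-109) = (6636 - 27287) + 21 = -20651 + 21 = -20630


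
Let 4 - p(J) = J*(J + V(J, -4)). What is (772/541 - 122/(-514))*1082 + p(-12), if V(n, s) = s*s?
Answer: 476174/257 ≈ 1852.8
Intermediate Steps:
V(n, s) = s**2
p(J) = 4 - J*(16 + J) (p(J) = 4 - J*(J + (-4)**2) = 4 - J*(J + 16) = 4 - J*(16 + J))
(772/541 - 122/(-514))*1082 + p(-12) = (772/541 - 122/(-514))*1082 + (4 - 1*(-12)**2 - 16*(-12)) = (772*(1/541) - 122*(-1/514))*1082 + (4 - 1*144 + 192) = (772/541 + 61/257)*1082 + (4 - 144 + 192) = (231405/139037)*1082 + 52 = 462810/257 + 52 = 476174/257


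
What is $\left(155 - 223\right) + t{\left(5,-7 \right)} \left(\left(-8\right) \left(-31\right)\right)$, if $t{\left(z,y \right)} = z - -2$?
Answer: $1668$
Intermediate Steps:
$t{\left(z,y \right)} = 2 + z$ ($t{\left(z,y \right)} = z + 2 = 2 + z$)
$\left(155 - 223\right) + t{\left(5,-7 \right)} \left(\left(-8\right) \left(-31\right)\right) = \left(155 - 223\right) + \left(2 + 5\right) \left(\left(-8\right) \left(-31\right)\right) = \left(155 - 223\right) + 7 \cdot 248 = -68 + 1736 = 1668$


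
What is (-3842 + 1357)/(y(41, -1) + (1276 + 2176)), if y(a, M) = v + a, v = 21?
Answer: -355/502 ≈ -0.70717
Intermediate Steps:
y(a, M) = 21 + a
(-3842 + 1357)/(y(41, -1) + (1276 + 2176)) = (-3842 + 1357)/((21 + 41) + (1276 + 2176)) = -2485/(62 + 3452) = -2485/3514 = -2485*1/3514 = -355/502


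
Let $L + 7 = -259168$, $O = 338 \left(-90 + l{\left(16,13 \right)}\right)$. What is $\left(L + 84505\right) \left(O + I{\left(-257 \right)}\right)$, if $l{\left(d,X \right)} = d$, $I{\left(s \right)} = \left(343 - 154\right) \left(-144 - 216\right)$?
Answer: $16253392840$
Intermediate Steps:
$I{\left(s \right)} = -68040$ ($I{\left(s \right)} = 189 \left(-360\right) = -68040$)
$O = -25012$ ($O = 338 \left(-90 + 16\right) = 338 \left(-74\right) = -25012$)
$L = -259175$ ($L = -7 - 259168 = -259175$)
$\left(L + 84505\right) \left(O + I{\left(-257 \right)}\right) = \left(-259175 + 84505\right) \left(-25012 - 68040\right) = \left(-174670\right) \left(-93052\right) = 16253392840$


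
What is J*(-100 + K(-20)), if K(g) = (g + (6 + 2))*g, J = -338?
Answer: -47320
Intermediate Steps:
K(g) = g*(8 + g) (K(g) = (g + 8)*g = (8 + g)*g = g*(8 + g))
J*(-100 + K(-20)) = -338*(-100 - 20*(8 - 20)) = -338*(-100 - 20*(-12)) = -338*(-100 + 240) = -338*140 = -47320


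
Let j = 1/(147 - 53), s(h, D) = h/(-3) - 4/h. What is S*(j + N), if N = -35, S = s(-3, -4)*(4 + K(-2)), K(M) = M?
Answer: -23023/141 ≈ -163.28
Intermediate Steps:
s(h, D) = -4/h - h/3 (s(h, D) = h*(-⅓) - 4/h = -h/3 - 4/h = -4/h - h/3)
S = 14/3 (S = (-4/(-3) - ⅓*(-3))*(4 - 2) = (-4*(-⅓) + 1)*2 = (4/3 + 1)*2 = (7/3)*2 = 14/3 ≈ 4.6667)
j = 1/94 ≈ 0.010638
S*(j + N) = 14*(1/94 - 35)/3 = (14/3)*(-3289/94) = -23023/141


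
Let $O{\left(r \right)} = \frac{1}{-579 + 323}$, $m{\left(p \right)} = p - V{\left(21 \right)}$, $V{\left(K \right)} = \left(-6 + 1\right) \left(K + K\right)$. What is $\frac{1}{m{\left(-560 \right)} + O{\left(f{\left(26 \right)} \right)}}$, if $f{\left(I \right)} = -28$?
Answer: $- \frac{256}{89601} \approx -0.0028571$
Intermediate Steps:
$V{\left(K \right)} = - 10 K$ ($V{\left(K \right)} = - 5 \cdot 2 K = - 10 K$)
$m{\left(p \right)} = 210 + p$ ($m{\left(p \right)} = p - \left(-10\right) 21 = p - -210 = p + 210 = 210 + p$)
$O{\left(r \right)} = - \frac{1}{256}$ ($O{\left(r \right)} = \frac{1}{-256} = - \frac{1}{256}$)
$\frac{1}{m{\left(-560 \right)} + O{\left(f{\left(26 \right)} \right)}} = \frac{1}{\left(210 - 560\right) - \frac{1}{256}} = \frac{1}{-350 - \frac{1}{256}} = \frac{1}{- \frac{89601}{256}} = - \frac{256}{89601}$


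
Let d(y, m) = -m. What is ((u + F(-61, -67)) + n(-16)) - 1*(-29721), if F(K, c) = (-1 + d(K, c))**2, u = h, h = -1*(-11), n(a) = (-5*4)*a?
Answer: 34408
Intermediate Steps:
n(a) = -20*a
h = 11
u = 11
F(K, c) = (-1 - c)**2
((u + F(-61, -67)) + n(-16)) - 1*(-29721) = ((11 + (1 - 67)**2) - 20*(-16)) - 1*(-29721) = ((11 + (-66)**2) + 320) + 29721 = ((11 + 4356) + 320) + 29721 = (4367 + 320) + 29721 = 4687 + 29721 = 34408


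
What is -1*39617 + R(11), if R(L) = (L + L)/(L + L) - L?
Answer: -39627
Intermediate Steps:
R(L) = 1 - L (R(L) = (2*L)/((2*L)) - L = (2*L)*(1/(2*L)) - L = 1 - L)
-1*39617 + R(11) = -1*39617 + (1 - 1*11) = -39617 + (1 - 11) = -39617 - 10 = -39627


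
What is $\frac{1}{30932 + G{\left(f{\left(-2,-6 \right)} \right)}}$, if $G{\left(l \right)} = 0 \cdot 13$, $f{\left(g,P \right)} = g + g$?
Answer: $\frac{1}{30932} \approx 3.2329 \cdot 10^{-5}$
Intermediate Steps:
$f{\left(g,P \right)} = 2 g$
$G{\left(l \right)} = 0$
$\frac{1}{30932 + G{\left(f{\left(-2,-6 \right)} \right)}} = \frac{1}{30932 + 0} = \frac{1}{30932}$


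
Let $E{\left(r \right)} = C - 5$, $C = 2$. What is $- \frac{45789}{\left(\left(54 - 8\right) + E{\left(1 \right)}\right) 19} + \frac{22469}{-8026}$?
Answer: $- \frac{385859687}{6557242} \approx -58.845$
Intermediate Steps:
$E{\left(r \right)} = -3$ ($E{\left(r \right)} = 2 - 5 = -3$)
$- \frac{45789}{\left(\left(54 - 8\right) + E{\left(1 \right)}\right) 19} + \frac{22469}{-8026} = - \frac{45789}{\left(\left(54 - 8\right) - 3\right) 19} + \frac{22469}{-8026} = - \frac{45789}{\left(\left(54 - 8\right) - 3\right) 19} + 22469 \left(- \frac{1}{8026}\right) = - \frac{45789}{\left(46 - 3\right) 19} - \frac{22469}{8026} = - \frac{45789}{43 \cdot 19} - \frac{22469}{8026} = - \frac{45789}{817} - \frac{22469}{8026} = - \frac{385859687}{6557242}$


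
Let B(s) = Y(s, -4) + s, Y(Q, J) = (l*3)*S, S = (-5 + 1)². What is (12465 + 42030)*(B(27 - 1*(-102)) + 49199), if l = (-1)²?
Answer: 2690745120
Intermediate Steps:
S = 16 (S = (-4)² = 16)
l = 1
Y(Q, J) = 48 (Y(Q, J) = (1*3)*16 = 3*16 = 48)
B(s) = 48 + s
(12465 + 42030)*(B(27 - 1*(-102)) + 49199) = (12465 + 42030)*((48 + (27 - 1*(-102))) + 49199) = 54495*((48 + (27 + 102)) + 49199) = 54495*((48 + 129) + 49199) = 54495*(177 + 49199) = 54495*49376 = 2690745120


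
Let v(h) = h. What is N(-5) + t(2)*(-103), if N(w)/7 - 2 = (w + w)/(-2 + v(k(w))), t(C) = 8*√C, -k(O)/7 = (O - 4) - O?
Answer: 147/13 - 824*√2 ≈ -1154.0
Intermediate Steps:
k(O) = 28 (k(O) = -7*((O - 4) - O) = -7*((-4 + O) - O) = -7*(-4) = 28)
N(w) = 14 + 7*w/13 (N(w) = 14 + 7*((w + w)/(-2 + 28)) = 14 + 7*((2*w)/26) = 14 + 7*((2*w)*(1/26)) = 14 + 7*(w/13) = 14 + 7*w/13)
N(-5) + t(2)*(-103) = (14 + (7/13)*(-5)) + (8*√2)*(-103) = (14 - 35/13) - 824*√2 = 147/13 - 824*√2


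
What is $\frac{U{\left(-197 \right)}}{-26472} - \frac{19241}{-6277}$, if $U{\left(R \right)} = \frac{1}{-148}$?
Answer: $\frac{75383473573}{24592382112} \approx 3.0653$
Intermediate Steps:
$U{\left(R \right)} = - \frac{1}{148}$
$\frac{U{\left(-197 \right)}}{-26472} - \frac{19241}{-6277} = - \frac{1}{148 \left(-26472\right)} - \frac{19241}{-6277} = \left(- \frac{1}{148}\right) \left(- \frac{1}{26472}\right) - - \frac{19241}{6277} = \frac{1}{3917856} + \frac{19241}{6277} = \frac{75383473573}{24592382112}$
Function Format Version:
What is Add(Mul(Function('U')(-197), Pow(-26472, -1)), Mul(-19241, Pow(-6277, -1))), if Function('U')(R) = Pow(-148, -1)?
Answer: Rational(75383473573, 24592382112) ≈ 3.0653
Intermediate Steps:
Function('U')(R) = Rational(-1, 148)
Add(Mul(Function('U')(-197), Pow(-26472, -1)), Mul(-19241, Pow(-6277, -1))) = Add(Mul(Rational(-1, 148), Pow(-26472, -1)), Mul(-19241, Pow(-6277, -1))) = Add(Mul(Rational(-1, 148), Rational(-1, 26472)), Mul(-19241, Rational(-1, 6277))) = Add(Rational(1, 3917856), Rational(19241, 6277)) = Rational(75383473573, 24592382112)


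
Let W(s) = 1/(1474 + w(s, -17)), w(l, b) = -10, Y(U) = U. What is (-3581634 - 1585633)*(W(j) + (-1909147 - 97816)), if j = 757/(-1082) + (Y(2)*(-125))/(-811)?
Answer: 15182432022529877/1464 ≈ 1.0371e+13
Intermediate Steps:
j = -343427/877502 (j = 757/(-1082) + (2*(-125))/(-811) = 757*(-1/1082) - 250*(-1/811) = -757/1082 + 250/811 = -343427/877502 ≈ -0.39137)
W(s) = 1/1464 (W(s) = 1/(1474 - 10) = 1/1464)
(-3581634 - 1585633)*(W(j) + (-1909147 - 97816)) = (-3581634 - 1585633)*(1/1464 + (-1909147 - 97816)) = -5167267*(1/1464 - 2006963) = -5167267*(-2938193831/1464) = 15182432022529877/1464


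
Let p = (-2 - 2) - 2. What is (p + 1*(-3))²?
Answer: 81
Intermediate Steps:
p = -6 (p = -4 - 2 = -6)
(p + 1*(-3))² = (-6 + 1*(-3))² = (-6 - 3)² = (-9)² = 81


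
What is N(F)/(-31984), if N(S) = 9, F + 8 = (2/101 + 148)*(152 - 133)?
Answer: -9/31984 ≈ -0.00028139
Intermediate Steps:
F = 283242/101 (F = -8 + (2/101 + 148)*(152 - 133) = -8 + (2*(1/101) + 148)*19 = -8 + (2/101 + 148)*19 = -8 + (14950/101)*19 = -8 + 284050/101 = 283242/101 ≈ 2804.4)
N(F)/(-31984) = 9/(-31984) = 9*(-1/31984) = -9/31984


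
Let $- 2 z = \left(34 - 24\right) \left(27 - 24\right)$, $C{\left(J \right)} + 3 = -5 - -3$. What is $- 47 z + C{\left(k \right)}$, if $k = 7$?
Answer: $700$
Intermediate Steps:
$C{\left(J \right)} = -5$ ($C{\left(J \right)} = -3 - 2 = -5$)
$z = -15$ ($z = - \frac{\left(34 - 24\right) \left(27 - 24\right)}{2} = - \frac{10 \cdot 3}{2} = \left(- \frac{1}{2}\right) 30 = -15$)
$- 47 z + C{\left(k \right)} = \left(-47\right) \left(-15\right) - 5 = 705 - 5 = 700$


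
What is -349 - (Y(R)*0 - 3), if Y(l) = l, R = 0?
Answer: -346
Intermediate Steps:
-349 - (Y(R)*0 - 3) = -349 - (0*0 - 3) = -349 - (0 - 3) = -349 - 1*(-3) = -349 + 3 = -346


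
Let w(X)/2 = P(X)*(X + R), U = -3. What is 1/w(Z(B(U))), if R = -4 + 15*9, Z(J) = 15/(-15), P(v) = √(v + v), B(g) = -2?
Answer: -I*√2/520 ≈ -0.0027196*I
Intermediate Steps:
P(v) = √2*√v (P(v) = √(2*v) = √2*√v)
Z(J) = -1 (Z(J) = 15*(-1/15) = -1)
R = 131 (R = -4 + 135 = 131)
w(X) = 2*√2*√X*(131 + X) (w(X) = 2*((√2*√X)*(X + 131)) = 2*((√2*√X)*(131 + X)) = 2*(√2*√X*(131 + X)) = 2*√2*√X*(131 + X))
1/w(Z(B(U))) = 1/(2*√2*√(-1)*(131 - 1)) = 1/(2*√2*I*130) = 1/(260*I*√2) = -I*√2/520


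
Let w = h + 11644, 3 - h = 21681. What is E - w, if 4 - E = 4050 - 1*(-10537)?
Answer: -4549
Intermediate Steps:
h = -21678 (h = 3 - 1*21681 = 3 - 21681 = -21678)
E = -14583 (E = 4 - (4050 - 1*(-10537)) = 4 - (4050 + 10537) = 4 - 1*14587 = 4 - 14587 = -14583)
w = -10034 (w = -21678 + 11644 = -10034)
E - w = -14583 - 1*(-10034) = -14583 + 10034 = -4549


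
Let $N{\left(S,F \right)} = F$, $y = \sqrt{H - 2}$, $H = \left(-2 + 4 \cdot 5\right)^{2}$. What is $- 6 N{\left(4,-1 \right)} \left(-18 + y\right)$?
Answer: $-108 + 6 \sqrt{322} \approx -0.33385$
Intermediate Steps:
$H = 324$ ($H = \left(-2 + 20\right)^{2} = 18^{2} = 324$)
$y = \sqrt{322}$ ($y = \sqrt{324 - 2} = \sqrt{322} \approx 17.944$)
$- 6 N{\left(4,-1 \right)} \left(-18 + y\right) = - 6 \left(- (-18 + \sqrt{322})\right) = - 6 \left(18 - \sqrt{322}\right) = -108 + 6 \sqrt{322}$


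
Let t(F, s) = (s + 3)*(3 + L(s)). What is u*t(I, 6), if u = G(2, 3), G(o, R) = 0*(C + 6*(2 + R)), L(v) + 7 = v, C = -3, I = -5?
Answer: 0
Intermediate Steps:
L(v) = -7 + v
G(o, R) = 0 (G(o, R) = 0*(-3 + 6*(2 + R)) = 0*(-3 + (12 + 6*R)) = 0*(9 + 6*R) = 0)
u = 0
t(F, s) = (-4 + s)*(3 + s) (t(F, s) = (s + 3)*(3 + (-7 + s)) = (3 + s)*(-4 + s) = (-4 + s)*(3 + s))
u*t(I, 6) = 0*(-12 + 6**2 - 1*6) = 0*(-12 + 36 - 6) = 0*18 = 0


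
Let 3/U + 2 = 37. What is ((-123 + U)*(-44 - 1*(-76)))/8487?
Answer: -15296/33005 ≈ -0.46344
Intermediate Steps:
U = 3/35 (U = 3/(-2 + 37) = 3/35 ≈ 0.085714)
((-123 + U)*(-44 - 1*(-76)))/8487 = ((-123 + 3/35)*(-44 - 1*(-76)))/8487 = -4302*(-44 + 76)/35*(1/8487) = -4302/35*32*(1/8487) = -137664/35*1/8487 = -15296/33005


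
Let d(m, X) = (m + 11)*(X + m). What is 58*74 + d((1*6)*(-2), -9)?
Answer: 4313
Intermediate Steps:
d(m, X) = (11 + m)*(X + m)
58*74 + d((1*6)*(-2), -9) = 58*74 + (((1*6)*(-2))² + 11*(-9) + 11*((1*6)*(-2)) - 9*1*6*(-2)) = 4292 + ((6*(-2))² - 99 + 11*(6*(-2)) - 54*(-2)) = 4292 + ((-12)² - 99 + 11*(-12) - 9*(-12)) = 4292 + (144 - 99 - 132 + 108) = 4292 + 21 = 4313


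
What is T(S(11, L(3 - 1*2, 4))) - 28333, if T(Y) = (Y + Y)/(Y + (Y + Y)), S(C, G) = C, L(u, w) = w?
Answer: -84997/3 ≈ -28332.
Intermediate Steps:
T(Y) = ⅔ (T(Y) = (2*Y)/(Y + 2*Y) = (2*Y)/((3*Y)) = (2*Y)*(1/(3*Y)) = ⅔)
T(S(11, L(3 - 1*2, 4))) - 28333 = ⅔ - 28333 = -84997/3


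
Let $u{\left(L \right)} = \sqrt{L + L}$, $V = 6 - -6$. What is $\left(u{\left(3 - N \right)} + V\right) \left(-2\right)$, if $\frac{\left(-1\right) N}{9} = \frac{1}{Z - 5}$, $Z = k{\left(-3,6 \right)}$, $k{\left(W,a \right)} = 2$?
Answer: $-24$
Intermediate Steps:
$Z = 2$
$N = 3$ ($N = - \frac{9}{2 - 5} = - \frac{9}{-3} = \left(-9\right) \left(- \frac{1}{3}\right) = 3$)
$V = 12$ ($V = 6 + 6 = 12$)
$u{\left(L \right)} = \sqrt{2} \sqrt{L}$ ($u{\left(L \right)} = \sqrt{2 L} = \sqrt{2} \sqrt{L}$)
$\left(u{\left(3 - N \right)} + V\right) \left(-2\right) = \left(\sqrt{2} \sqrt{3 - 3} + 12\right) \left(-2\right) = \left(\sqrt{2} \sqrt{0} + 12\right) \left(-2\right) = \left(\sqrt{2} \cdot 0 + 12\right) \left(-2\right) = \left(0 + 12\right) \left(-2\right) = 12 \left(-2\right) = -24$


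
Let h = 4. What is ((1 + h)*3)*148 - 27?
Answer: 2193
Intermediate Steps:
((1 + h)*3)*148 - 27 = ((1 + 4)*3)*148 - 27 = (5*3)*148 - 27 = 15*148 - 27 = 2220 - 27 = 2193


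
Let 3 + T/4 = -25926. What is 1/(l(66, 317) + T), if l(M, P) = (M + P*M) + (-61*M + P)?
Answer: -1/86437 ≈ -1.1569e-5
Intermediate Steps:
T = -103716 (T = -12 + 4*(-25926) = -12 - 103704 = -103716)
l(M, P) = P - 60*M + M*P (l(M, P) = (M + M*P) + (P - 61*M) = P - 60*M + M*P)
1/(l(66, 317) + T) = 1/((317 - 60*66 + 66*317) - 103716) = 1/((317 - 3960 + 20922) - 103716) = 1/(17279 - 103716) = 1/(-86437) = -1/86437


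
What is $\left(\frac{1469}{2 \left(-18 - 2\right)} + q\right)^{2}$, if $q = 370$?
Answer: $\frac{177715561}{1600} \approx 1.1107 \cdot 10^{5}$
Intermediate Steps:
$\left(\frac{1469}{2 \left(-18 - 2\right)} + q\right)^{2} = \left(\frac{1469}{2 \left(-18 - 2\right)} + 370\right)^{2} = \left(\frac{1469}{2 \left(-20\right)} + 370\right)^{2} = \left(\frac{1469}{-40} + 370\right)^{2} = \left(1469 \left(- \frac{1}{40}\right) + 370\right)^{2} = \left(- \frac{1469}{40} + 370\right)^{2} = \left(\frac{13331}{40}\right)^{2} = \frac{177715561}{1600}$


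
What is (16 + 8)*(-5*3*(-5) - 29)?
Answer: 1104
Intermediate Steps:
(16 + 8)*(-5*3*(-5) - 29) = 24*(-15*(-5) - 29) = 24*(75 - 29) = 24*46 = 1104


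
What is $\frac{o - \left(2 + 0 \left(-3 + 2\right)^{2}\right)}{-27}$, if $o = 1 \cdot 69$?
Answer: $- \frac{67}{27} \approx -2.4815$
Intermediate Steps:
$o = 69$
$\frac{o - \left(2 + 0 \left(-3 + 2\right)^{2}\right)}{-27} = \frac{69 - \left(2 + 0 \left(-3 + 2\right)^{2}\right)}{-27} = \left(69 - \left(2 + 0 \left(-1\right)^{2}\right)\right) \left(- \frac{1}{27}\right) = \left(69 + \left(0 \cdot 1 - 2\right)\right) \left(- \frac{1}{27}\right) = \left(69 + \left(0 - 2\right)\right) \left(- \frac{1}{27}\right) = \left(69 - 2\right) \left(- \frac{1}{27}\right) = 67 \left(- \frac{1}{27}\right) = - \frac{67}{27}$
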